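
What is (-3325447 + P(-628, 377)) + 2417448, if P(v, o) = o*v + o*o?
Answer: -1002626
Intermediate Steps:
P(v, o) = o**2 + o*v (P(v, o) = o*v + o**2 = o**2 + o*v)
(-3325447 + P(-628, 377)) + 2417448 = (-3325447 + 377*(377 - 628)) + 2417448 = (-3325447 + 377*(-251)) + 2417448 = (-3325447 - 94627) + 2417448 = -3420074 + 2417448 = -1002626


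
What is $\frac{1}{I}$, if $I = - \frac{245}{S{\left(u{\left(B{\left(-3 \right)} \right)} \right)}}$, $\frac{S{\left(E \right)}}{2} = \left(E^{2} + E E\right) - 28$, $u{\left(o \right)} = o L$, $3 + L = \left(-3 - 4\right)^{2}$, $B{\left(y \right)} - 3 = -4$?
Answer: $- \frac{8408}{245} \approx -34.318$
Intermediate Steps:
$B{\left(y \right)} = -1$ ($B{\left(y \right)} = 3 - 4 = -1$)
$L = 46$ ($L = -3 + \left(-3 - 4\right)^{2} = -3 + \left(-7\right)^{2} = -3 + 49 = 46$)
$u{\left(o \right)} = 46 o$ ($u{\left(o \right)} = o 46 = 46 o$)
$S{\left(E \right)} = -56 + 4 E^{2}$ ($S{\left(E \right)} = 2 \left(\left(E^{2} + E E\right) - 28\right) = 2 \left(\left(E^{2} + E^{2}\right) - 28\right) = 2 \left(2 E^{2} - 28\right) = 2 \left(-28 + 2 E^{2}\right) = -56 + 4 E^{2}$)
$I = - \frac{245}{8408}$ ($I = - \frac{245}{-56 + 4 \left(46 \left(-1\right)\right)^{2}} = - \frac{245}{-56 + 4 \left(-46\right)^{2}} = - \frac{245}{-56 + 4 \cdot 2116} = - \frac{245}{-56 + 8464} = - \frac{245}{8408} \approx -0.029139$)
$\frac{1}{I} = \frac{1}{- \frac{245}{8408}} = - \frac{8408}{245}$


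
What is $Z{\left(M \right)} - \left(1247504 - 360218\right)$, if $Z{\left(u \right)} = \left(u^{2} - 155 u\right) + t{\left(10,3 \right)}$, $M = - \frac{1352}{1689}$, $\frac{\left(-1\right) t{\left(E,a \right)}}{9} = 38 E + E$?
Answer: $- \frac{2540836681172}{2852721} \approx -8.9067 \cdot 10^{5}$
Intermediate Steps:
$t{\left(E,a \right)} = - 351 E$ ($t{\left(E,a \right)} = - 9 \left(38 E + E\right) = - 9 \cdot 39 E = - 351 E$)
$M = - \frac{1352}{1689}$ ($M = \left(-1352\right) \frac{1}{1689} = - \frac{1352}{1689} \approx -0.80047$)
$Z{\left(u \right)} = -3510 + u^{2} - 155 u$ ($Z{\left(u \right)} = \left(u^{2} - 155 u\right) - 3510 = -3510 + u^{2} - 155 u$)
$Z{\left(M \right)} - \left(1247504 - 360218\right) = \left(-3510 + \left(- \frac{1352}{1689}\right)^{2} - - \frac{209560}{1689}\right) - \left(1247504 - 360218\right) = \left(-3510 + \frac{1827904}{2852721} + \frac{209560}{1689}\right) - \left(1247504 - 360218\right) = - \frac{9657275966}{2852721} - 887286 = - \frac{2540836681172}{2852721}$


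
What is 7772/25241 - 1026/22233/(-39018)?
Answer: 374563131613/1216458014653 ≈ 0.30791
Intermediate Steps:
7772/25241 - 1026/22233/(-39018) = 7772*(1/25241) - 1026*1/22233*(-1/39018) = 7772/25241 - 342/7411*(-1/39018) = 7772/25241 + 57/48193733 = 374563131613/1216458014653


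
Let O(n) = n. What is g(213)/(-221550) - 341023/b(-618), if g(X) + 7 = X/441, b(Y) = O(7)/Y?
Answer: 490267606623329/16283925 ≈ 3.0107e+7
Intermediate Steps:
b(Y) = 7/Y
g(X) = -7 + X/441
g(213)/(-221550) - 341023/b(-618) = (-7 + (1/441)*213)/(-221550) - 341023/(7/(-618)) = (-7 + 71/147)*(-1/221550) - 341023/(7*(-1/618)) = -958/147*(-1/221550) - 341023/(-7/618) = 479/16283925 - 341023*(-618/7) = 479/16283925 + 210752214/7 = 490267606623329/16283925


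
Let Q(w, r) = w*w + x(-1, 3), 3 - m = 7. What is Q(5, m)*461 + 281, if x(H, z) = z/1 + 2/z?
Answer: 40489/3 ≈ 13496.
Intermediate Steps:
m = -4 (m = 3 - 1*7 = 3 - 7 = -4)
x(H, z) = z + 2/z (x(H, z) = z*1 + 2/z = z + 2/z)
Q(w, r) = 11/3 + w² (Q(w, r) = w*w + (3 + 2/3) = w² + (3 + 2*(⅓)) = w² + (3 + ⅔) = w² + 11/3 = 11/3 + w²)
Q(5, m)*461 + 281 = (11/3 + 5²)*461 + 281 = (11/3 + 25)*461 + 281 = (86/3)*461 + 281 = 39646/3 + 281 = 40489/3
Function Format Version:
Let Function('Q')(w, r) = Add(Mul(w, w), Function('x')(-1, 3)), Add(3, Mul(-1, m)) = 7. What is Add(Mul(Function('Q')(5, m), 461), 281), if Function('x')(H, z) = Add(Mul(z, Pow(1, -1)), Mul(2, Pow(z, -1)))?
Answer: Rational(40489, 3) ≈ 13496.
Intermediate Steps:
m = -4 (m = Add(3, Mul(-1, 7)) = Add(3, -7) = -4)
Function('x')(H, z) = Add(z, Mul(2, Pow(z, -1))) (Function('x')(H, z) = Add(Mul(z, 1), Mul(2, Pow(z, -1))) = Add(z, Mul(2, Pow(z, -1))))
Function('Q')(w, r) = Add(Rational(11, 3), Pow(w, 2)) (Function('Q')(w, r) = Add(Mul(w, w), Add(3, Mul(2, Pow(3, -1)))) = Add(Pow(w, 2), Add(3, Mul(2, Rational(1, 3)))) = Add(Pow(w, 2), Add(3, Rational(2, 3))) = Add(Pow(w, 2), Rational(11, 3)) = Add(Rational(11, 3), Pow(w, 2)))
Add(Mul(Function('Q')(5, m), 461), 281) = Add(Mul(Add(Rational(11, 3), Pow(5, 2)), 461), 281) = Add(Mul(Add(Rational(11, 3), 25), 461), 281) = Add(Mul(Rational(86, 3), 461), 281) = Add(Rational(39646, 3), 281) = Rational(40489, 3)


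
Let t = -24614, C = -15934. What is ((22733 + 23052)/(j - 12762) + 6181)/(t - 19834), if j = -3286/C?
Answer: -211047496/1518538603 ≈ -0.13898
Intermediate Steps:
j = 53/257 (j = -3286/(-15934) = -3286*(-1/15934) = 53/257 ≈ 0.20623)
((22733 + 23052)/(j - 12762) + 6181)/(t - 19834) = ((22733 + 23052)/(53/257 - 12762) + 6181)/(-24614 - 19834) = (45785/(-3279781/257) + 6181)/(-44448) = (45785*(-257/3279781) + 6181)*(-1/44448) = (-11766745/3279781 + 6181)*(-1/44448) = (20260559616/3279781)*(-1/44448) = -211047496/1518538603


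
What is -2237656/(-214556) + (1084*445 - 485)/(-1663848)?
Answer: 904931499167/89247142872 ≈ 10.140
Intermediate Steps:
-2237656/(-214556) + (1084*445 - 485)/(-1663848) = -2237656*(-1/214556) + (482380 - 485)*(-1/1663848) = 559414/53639 + 481895*(-1/1663848) = 559414/53639 - 481895/1663848 = 904931499167/89247142872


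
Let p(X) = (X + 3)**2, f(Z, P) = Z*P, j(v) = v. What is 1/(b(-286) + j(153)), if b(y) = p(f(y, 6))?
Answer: 1/2934522 ≈ 3.4077e-7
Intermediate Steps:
f(Z, P) = P*Z
p(X) = (3 + X)**2
b(y) = (3 + 6*y)**2
1/(b(-286) + j(153)) = 1/(9*(1 + 2*(-286))**2 + 153) = 1/(9*(1 - 572)**2 + 153) = 1/(9*(-571)**2 + 153) = 1/(9*326041 + 153) = 1/(2934369 + 153) = 1/2934522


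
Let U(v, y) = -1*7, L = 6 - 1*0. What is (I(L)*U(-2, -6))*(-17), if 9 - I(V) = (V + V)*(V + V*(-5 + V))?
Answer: -16065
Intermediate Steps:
L = 6 (L = 6 + 0 = 6)
U(v, y) = -7
I(V) = 9 - 2*V*(V + V*(-5 + V)) (I(V) = 9 - (V + V)*(V + V*(-5 + V)) = 9 - 2*V*(V + V*(-5 + V)))
(I(L)*U(-2, -6))*(-17) = ((9 - 2*6**3 + 8*6**2)*(-7))*(-17) = ((9 - 2*216 + 8*36)*(-7))*(-17) = ((9 - 432 + 288)*(-7))*(-17) = -135*(-7)*(-17) = 945*(-17) = -16065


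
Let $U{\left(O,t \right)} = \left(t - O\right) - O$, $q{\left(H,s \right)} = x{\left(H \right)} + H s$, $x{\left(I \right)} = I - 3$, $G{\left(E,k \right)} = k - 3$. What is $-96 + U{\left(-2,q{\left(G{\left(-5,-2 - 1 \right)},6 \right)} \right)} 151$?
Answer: $-6287$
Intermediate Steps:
$G{\left(E,k \right)} = -3 + k$ ($G{\left(E,k \right)} = k - 3 = -3 + k$)
$x{\left(I \right)} = -3 + I$ ($x{\left(I \right)} = I - 3 = -3 + I$)
$q{\left(H,s \right)} = -3 + H + H s$ ($q{\left(H,s \right)} = \left(-3 + H\right) + H s = -3 + H + H s$)
$U{\left(O,t \right)} = t - 2 O$
$-96 + U{\left(-2,q{\left(G{\left(-5,-2 - 1 \right)},6 \right)} \right)} 151 = -96 + \left(\left(-3 - 6 + \left(-3 - 3\right) 6\right) - -4\right) 151 = -96 + \left(\left(-3 - 6 + \left(-3 - 3\right) 6\right) + 4\right) 151 = -96 + \left(\left(-3 - 6 - 36\right) + 4\right) 151 = -96 + \left(-45 + 4\right) 151 = -96 - 6191 = -6287$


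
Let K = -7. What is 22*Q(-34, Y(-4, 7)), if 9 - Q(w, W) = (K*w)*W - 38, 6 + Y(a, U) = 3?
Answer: 16742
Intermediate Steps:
Y(a, U) = -3 (Y(a, U) = -6 + 3 = -3)
Q(w, W) = 47 + 7*W*w (Q(w, W) = 9 - ((-7*w)*W - 38) = 9 - (-7*W*w - 38) = 9 - (-38 - 7*W*w) = 9 + (38 + 7*W*w) = 47 + 7*W*w)
22*Q(-34, Y(-4, 7)) = 22*(47 + 7*(-3)*(-34)) = 22*(47 + 714) = 22*761 = 16742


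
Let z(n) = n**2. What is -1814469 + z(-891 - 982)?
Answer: 1693660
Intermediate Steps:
-1814469 + z(-891 - 982) = -1814469 + (-891 - 982)**2 = -1814469 + (-1873)**2 = -1814469 + 3508129 = 1693660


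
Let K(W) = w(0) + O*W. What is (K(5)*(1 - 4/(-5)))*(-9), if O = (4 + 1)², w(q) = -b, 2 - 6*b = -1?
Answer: -20169/10 ≈ -2016.9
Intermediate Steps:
b = ½ (b = ⅓ - ⅙*(-1) = ⅓ + ⅙ = ½ ≈ 0.50000)
w(q) = -½ (w(q) = -1*½ = -½)
O = 25 (O = 5² = 25)
K(W) = -½ + 25*W
(K(5)*(1 - 4/(-5)))*(-9) = ((-½ + 25*5)*(1 - 4/(-5)))*(-9) = ((-½ + 125)*(1 - 4*(-⅕)))*(-9) = (249*(1 + ⅘)/2)*(-9) = ((249/2)*(9/5))*(-9) = (2241/10)*(-9) = -20169/10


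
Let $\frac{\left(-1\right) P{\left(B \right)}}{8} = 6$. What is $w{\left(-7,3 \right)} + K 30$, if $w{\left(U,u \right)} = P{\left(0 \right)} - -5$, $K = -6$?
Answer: $-223$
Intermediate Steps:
$P{\left(B \right)} = -48$ ($P{\left(B \right)} = \left(-8\right) 6 = -48$)
$w{\left(U,u \right)} = -43$ ($w{\left(U,u \right)} = -48 - -5 = -48 + 5 = -43$)
$w{\left(-7,3 \right)} + K 30 = -43 - 180 = -223$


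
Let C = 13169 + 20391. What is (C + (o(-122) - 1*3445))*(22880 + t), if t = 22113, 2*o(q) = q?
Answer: 1352219622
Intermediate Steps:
o(q) = q/2
C = 33560
(C + (o(-122) - 1*3445))*(22880 + t) = (33560 + ((½)*(-122) - 1*3445))*(22880 + 22113) = (33560 + (-61 - 3445))*44993 = (33560 - 3506)*44993 = 30054*44993 = 1352219622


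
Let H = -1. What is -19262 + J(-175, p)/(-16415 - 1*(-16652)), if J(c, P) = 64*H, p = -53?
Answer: -4565158/237 ≈ -19262.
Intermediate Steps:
J(c, P) = -64 (J(c, P) = 64*(-1) = -64)
-19262 + J(-175, p)/(-16415 - 1*(-16652)) = -19262 - 64/(-16415 - 1*(-16652)) = -19262 - 64/(-16415 + 16652) = -19262 - 64/237 = -4565158/237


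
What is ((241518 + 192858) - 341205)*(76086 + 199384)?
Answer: 25665815370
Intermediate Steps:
((241518 + 192858) - 341205)*(76086 + 199384) = (434376 - 341205)*275470 = 93171*275470 = 25665815370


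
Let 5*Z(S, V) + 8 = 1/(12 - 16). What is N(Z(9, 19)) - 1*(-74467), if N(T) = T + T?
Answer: 744637/10 ≈ 74464.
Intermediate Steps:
Z(S, V) = -33/20 (Z(S, V) = -8/5 + 1/(5*(12 - 16)) = -8/5 + (⅕)/(-4) = -8/5 + (⅕)*(-¼) = -8/5 - 1/20 = -33/20)
N(T) = 2*T
N(Z(9, 19)) - 1*(-74467) = 2*(-33/20) - 1*(-74467) = -33/10 + 74467 = 744637/10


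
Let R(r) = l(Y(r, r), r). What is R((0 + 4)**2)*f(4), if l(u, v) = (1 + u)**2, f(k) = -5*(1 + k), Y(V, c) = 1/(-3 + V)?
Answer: -4900/169 ≈ -28.994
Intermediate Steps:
f(k) = -5 - 5*k
R(r) = (1 + 1/(-3 + r))**2
R((0 + 4)**2)*f(4) = ((-2 + (0 + 4)**2)**2/(-3 + (0 + 4)**2)**2)*(-5 - 5*4) = ((-2 + 4**2)**2/(-3 + 4**2)**2)*(-5 - 20) = ((-2 + 16)**2/(-3 + 16)**2)*(-25) = (14**2/13**2)*(-25) = ((1/169)*196)*(-25) = (196/169)*(-25) = -4900/169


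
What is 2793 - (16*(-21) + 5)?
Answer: 3124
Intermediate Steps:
2793 - (16*(-21) + 5) = 2793 - (-336 + 5) = 2793 - 1*(-331) = 2793 + 331 = 3124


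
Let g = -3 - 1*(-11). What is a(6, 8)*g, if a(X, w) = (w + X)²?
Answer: 1568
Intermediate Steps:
g = 8 (g = -3 + 11 = 8)
a(X, w) = (X + w)²
a(6, 8)*g = (6 + 8)²*8 = 14²*8 = 196*8 = 1568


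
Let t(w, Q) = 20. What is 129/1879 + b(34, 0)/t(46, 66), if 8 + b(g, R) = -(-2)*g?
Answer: 5766/1879 ≈ 3.0687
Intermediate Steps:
b(g, R) = -8 + 2*g (b(g, R) = -8 - (-2)*g = -8 + 2*g)
129/1879 + b(34, 0)/t(46, 66) = 129/1879 + (-8 + 2*34)/20 = 129*(1/1879) + (-8 + 68)*(1/20) = 129/1879 + 60*(1/20) = 129/1879 + 3 = 5766/1879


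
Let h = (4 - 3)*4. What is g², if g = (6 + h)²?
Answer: 10000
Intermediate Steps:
h = 4 (h = 1*4 = 4)
g = 100 (g = (6 + 4)² = 10² = 100)
g² = 100² = 10000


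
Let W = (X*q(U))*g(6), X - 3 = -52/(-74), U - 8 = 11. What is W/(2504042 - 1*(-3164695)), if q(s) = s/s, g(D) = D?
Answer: 274/69914423 ≈ 3.9191e-6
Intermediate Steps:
U = 19 (U = 8 + 11 = 19)
q(s) = 1
X = 137/37 (X = 3 - 52/(-74) = 3 - 52*(-1/74) = 3 + 26/37 = 137/37 ≈ 3.7027)
W = 822/37 (W = ((137/37)*1)*6 = (137/37)*6 = 822/37 ≈ 22.216)
W/(2504042 - 1*(-3164695)) = 822/(37*(2504042 - 1*(-3164695))) = 822/(37*(2504042 + 3164695)) = (822/37)/5668737 = (822/37)*(1/5668737) = 274/69914423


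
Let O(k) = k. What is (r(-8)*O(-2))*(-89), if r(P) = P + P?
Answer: -2848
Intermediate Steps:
r(P) = 2*P
(r(-8)*O(-2))*(-89) = ((2*(-8))*(-2))*(-89) = -16*(-2)*(-89) = 32*(-89) = -2848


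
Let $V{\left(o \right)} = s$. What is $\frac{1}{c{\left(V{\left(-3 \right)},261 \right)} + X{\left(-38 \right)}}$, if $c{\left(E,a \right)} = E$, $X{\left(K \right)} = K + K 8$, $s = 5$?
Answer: $- \frac{1}{337} \approx -0.0029674$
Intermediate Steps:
$V{\left(o \right)} = 5$
$X{\left(K \right)} = 9 K$ ($X{\left(K \right)} = K + 8 K = 9 K$)
$\frac{1}{c{\left(V{\left(-3 \right)},261 \right)} + X{\left(-38 \right)}} = \frac{1}{5 + 9 \left(-38\right)} = \frac{1}{5 - 342} = \frac{1}{-337} = - \frac{1}{337}$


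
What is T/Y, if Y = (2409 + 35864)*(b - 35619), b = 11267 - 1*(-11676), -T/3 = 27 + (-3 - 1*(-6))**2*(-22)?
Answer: -513/485148548 ≈ -1.0574e-6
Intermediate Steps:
T = 513 (T = -3*(27 + (-3 - 1*(-6))**2*(-22)) = -3*(27 + (-3 + 6)**2*(-22)) = -3*(27 + 3**2*(-22)) = -3*(27 + 9*(-22)) = -3*(27 - 198) = -3*(-171) = 513)
b = 22943 (b = 11267 + 11676 = 22943)
Y = -485148548 (Y = (2409 + 35864)*(22943 - 35619) = 38273*(-12676) = -485148548)
T/Y = 513/(-485148548) = 513*(-1/485148548) = -513/485148548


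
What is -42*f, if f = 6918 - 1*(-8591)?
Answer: -651378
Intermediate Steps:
f = 15509 (f = 6918 + 8591 = 15509)
-42*f = -42*15509 = -651378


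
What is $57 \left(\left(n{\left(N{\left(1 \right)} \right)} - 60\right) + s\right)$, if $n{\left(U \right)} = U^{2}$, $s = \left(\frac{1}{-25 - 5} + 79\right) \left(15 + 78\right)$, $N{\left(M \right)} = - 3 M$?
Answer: $\frac{4156953}{10} \approx 4.157 \cdot 10^{5}$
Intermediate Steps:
$s = \frac{73439}{10}$ ($s = \left(\frac{1}{-30} + 79\right) 93 = \left(- \frac{1}{30} + 79\right) 93 = \frac{2369}{30} \cdot 93 = \frac{73439}{10} \approx 7343.9$)
$57 \left(\left(n{\left(N{\left(1 \right)} \right)} - 60\right) + s\right) = 57 \left(\left(\left(\left(-3\right) 1\right)^{2} - 60\right) + \frac{73439}{10}\right) = 57 \left(\left(\left(-3\right)^{2} - 60\right) + \frac{73439}{10}\right) = 57 \left(\left(9 - 60\right) + \frac{73439}{10}\right) = 57 \left(-51 + \frac{73439}{10}\right) = 57 \cdot \frac{72929}{10} = \frac{4156953}{10}$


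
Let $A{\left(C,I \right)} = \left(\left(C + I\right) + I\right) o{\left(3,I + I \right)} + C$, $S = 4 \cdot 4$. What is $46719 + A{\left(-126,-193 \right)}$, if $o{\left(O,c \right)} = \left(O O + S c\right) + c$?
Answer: $3401729$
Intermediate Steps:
$S = 16$
$o{\left(O,c \right)} = O^{2} + 17 c$ ($o{\left(O,c \right)} = \left(O O + 16 c\right) + c = \left(O^{2} + 16 c\right) + c = O^{2} + 17 c$)
$A{\left(C,I \right)} = C + \left(9 + 34 I\right) \left(C + 2 I\right)$ ($A{\left(C,I \right)} = \left(\left(C + I\right) + I\right) \left(3^{2} + 17 \left(I + I\right)\right) + C = \left(C + 2 I\right) \left(9 + 17 \cdot 2 I\right) + C = \left(C + 2 I\right) \left(9 + 34 I\right) + C = \left(9 + 34 I\right) \left(C + 2 I\right) + C = C + \left(9 + 34 I\right) \left(C + 2 I\right)$)
$46719 + A{\left(-126,-193 \right)} = 46719 - \left(126 + 512 \left(9 + 34 \left(-193\right)\right)\right) = 46719 - \left(126 + 512 \left(9 - 6562\right)\right) = 46719 - \left(-825552 - 2529458\right) = 46719 + \left(-126 + 825678 + 2529458\right) = 46719 + 3355010 = 3401729$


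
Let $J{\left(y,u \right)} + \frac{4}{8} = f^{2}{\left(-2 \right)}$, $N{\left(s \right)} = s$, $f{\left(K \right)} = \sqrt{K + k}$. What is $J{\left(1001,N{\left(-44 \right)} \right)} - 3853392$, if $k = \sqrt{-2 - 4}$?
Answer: $- \frac{7706789}{2} + i \sqrt{6} \approx -3.8534 \cdot 10^{6} + 2.4495 i$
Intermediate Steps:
$k = i \sqrt{6}$ ($k = \sqrt{-6} = i \sqrt{6} \approx 2.4495 i$)
$f{\left(K \right)} = \sqrt{K + i \sqrt{6}}$
$J{\left(y,u \right)} = - \frac{5}{2} + i \sqrt{6}$ ($J{\left(y,u \right)} = - \frac{1}{2} + \left(\sqrt{-2 + i \sqrt{6}}\right)^{2} = - \frac{1}{2} - \left(2 - i \sqrt{6}\right) = - \frac{5}{2} + i \sqrt{6}$)
$J{\left(1001,N{\left(-44 \right)} \right)} - 3853392 = \left(- \frac{5}{2} + i \sqrt{6}\right) - 3853392 = - \frac{7706789}{2} + i \sqrt{6}$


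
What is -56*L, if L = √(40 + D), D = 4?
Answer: -112*√11 ≈ -371.46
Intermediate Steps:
L = 2*√11 (L = √(40 + 4) = √44 = 2*√11 ≈ 6.6332)
-56*L = -112*√11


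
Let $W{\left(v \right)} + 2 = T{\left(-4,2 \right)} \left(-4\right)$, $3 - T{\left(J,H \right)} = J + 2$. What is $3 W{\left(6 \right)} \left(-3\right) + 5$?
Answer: $203$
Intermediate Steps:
$T{\left(J,H \right)} = 1 - J$ ($T{\left(J,H \right)} = 3 - \left(J + 2\right) = 3 - \left(2 + J\right) = 1 - J$)
$W{\left(v \right)} = -22$ ($W{\left(v \right)} = -2 + \left(1 - -4\right) \left(-4\right) = -2 + \left(1 + 4\right) \left(-4\right) = -2 + 5 \left(-4\right) = -2 - 20 = -22$)
$3 W{\left(6 \right)} \left(-3\right) + 5 = 3 \left(-22\right) \left(-3\right) + 5 = \left(-66\right) \left(-3\right) + 5 = 198 + 5 = 203$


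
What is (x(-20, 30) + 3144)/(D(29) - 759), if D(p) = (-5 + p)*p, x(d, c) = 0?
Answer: -1048/21 ≈ -49.905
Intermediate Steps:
D(p) = p*(-5 + p)
(x(-20, 30) + 3144)/(D(29) - 759) = (0 + 3144)/(29*(-5 + 29) - 759) = 3144/(29*24 - 759) = 3144/(696 - 759) = 3144/(-63) = 3144*(-1/63) = -1048/21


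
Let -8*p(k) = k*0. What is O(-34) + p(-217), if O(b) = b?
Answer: -34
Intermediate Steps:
p(k) = 0 (p(k) = -k*0/8 = -⅛*0 = 0)
O(-34) + p(-217) = -34 + 0 = -34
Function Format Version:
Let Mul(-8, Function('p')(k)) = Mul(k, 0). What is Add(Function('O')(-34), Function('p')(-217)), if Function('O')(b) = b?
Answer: -34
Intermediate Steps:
Function('p')(k) = 0 (Function('p')(k) = Mul(Rational(-1, 8), Mul(k, 0)) = Mul(Rational(-1, 8), 0) = 0)
Add(Function('O')(-34), Function('p')(-217)) = Add(-34, 0) = -34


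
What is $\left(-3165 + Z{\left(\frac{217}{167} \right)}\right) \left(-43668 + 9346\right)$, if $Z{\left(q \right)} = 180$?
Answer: $102451170$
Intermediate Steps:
$\left(-3165 + Z{\left(\frac{217}{167} \right)}\right) \left(-43668 + 9346\right) = \left(-3165 + 180\right) \left(-43668 + 9346\right) = \left(-2985\right) \left(-34322\right) = 102451170$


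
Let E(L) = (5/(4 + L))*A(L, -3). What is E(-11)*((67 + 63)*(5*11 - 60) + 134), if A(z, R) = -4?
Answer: -10320/7 ≈ -1474.3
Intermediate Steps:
E(L) = -20/(4 + L) (E(L) = (5/(4 + L))*(-4) = -20/(4 + L))
E(-11)*((67 + 63)*(5*11 - 60) + 134) = (-20/(4 - 11))*((67 + 63)*(5*11 - 60) + 134) = (-20/(-7))*(130*(55 - 60) + 134) = (-20*(-1/7))*(130*(-5) + 134) = 20*(-650 + 134)/7 = (20/7)*(-516) = -10320/7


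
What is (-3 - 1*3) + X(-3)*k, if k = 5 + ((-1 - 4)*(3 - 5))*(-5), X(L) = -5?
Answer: 219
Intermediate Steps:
k = -45 (k = 5 - 5*(-2)*(-5) = 5 + 10*(-5) = 5 - 50 = -45)
(-3 - 1*3) + X(-3)*k = (-3 - 1*3) - 5*(-45) = (-3 - 3) + 225 = -6 + 225 = 219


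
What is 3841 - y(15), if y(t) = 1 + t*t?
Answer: 3615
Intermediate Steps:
y(t) = 1 + t²
3841 - y(15) = 3841 - (1 + 15²) = 3841 - (1 + 225) = 3841 - 1*226 = 3841 - 226 = 3615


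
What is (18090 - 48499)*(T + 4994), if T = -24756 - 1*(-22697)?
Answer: -89250415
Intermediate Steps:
T = -2059 (T = -24756 + 22697 = -2059)
(18090 - 48499)*(T + 4994) = (18090 - 48499)*(-2059 + 4994) = -30409*2935 = -89250415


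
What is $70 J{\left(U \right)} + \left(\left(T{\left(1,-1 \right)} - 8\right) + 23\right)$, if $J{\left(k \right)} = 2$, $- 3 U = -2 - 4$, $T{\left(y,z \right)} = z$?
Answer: $154$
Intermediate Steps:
$U = 2$ ($U = - \frac{-2 - 4}{3} = \left(- \frac{1}{3}\right) \left(-6\right) = 2$)
$70 J{\left(U \right)} + \left(\left(T{\left(1,-1 \right)} - 8\right) + 23\right) = 70 \cdot 2 + \left(\left(-1 - 8\right) + 23\right) = 140 + \left(-9 + 23\right) = 140 + 14 = 154$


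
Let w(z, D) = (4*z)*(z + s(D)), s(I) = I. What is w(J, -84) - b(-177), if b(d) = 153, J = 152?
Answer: 41191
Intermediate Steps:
w(z, D) = 4*z*(D + z) (w(z, D) = (4*z)*(z + D) = (4*z)*(D + z) = 4*z*(D + z))
w(J, -84) - b(-177) = 4*152*(-84 + 152) - 1*153 = 4*152*68 - 153 = 41344 - 153 = 41191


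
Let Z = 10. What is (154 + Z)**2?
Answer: 26896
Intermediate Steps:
(154 + Z)**2 = (154 + 10)**2 = 164**2 = 26896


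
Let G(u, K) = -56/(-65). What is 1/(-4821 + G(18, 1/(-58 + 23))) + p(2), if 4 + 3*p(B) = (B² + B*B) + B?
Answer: 626553/313309 ≈ 1.9998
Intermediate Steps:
G(u, K) = 56/65 (G(u, K) = -56*(-1/65) = 56/65)
p(B) = -4/3 + B/3 + 2*B²/3 (p(B) = -4/3 + ((B² + B*B) + B)/3 = -4/3 + ((B² + B²) + B)/3 = -4/3 + (2*B² + B)/3 = -4/3 + (B + 2*B²)/3 = -4/3 + (B/3 + 2*B²/3) = -4/3 + B/3 + 2*B²/3)
1/(-4821 + G(18, 1/(-58 + 23))) + p(2) = 1/(-4821 + 56/65) + (-4/3 + (⅓)*2 + (⅔)*2²) = 1/(-313309/65) + (-4/3 + ⅔ + (⅔)*4) = -65/313309 + (-4/3 + ⅔ + 8/3) = -65/313309 + 2 = 626553/313309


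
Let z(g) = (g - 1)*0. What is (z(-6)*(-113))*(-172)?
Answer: 0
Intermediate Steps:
z(g) = 0 (z(g) = (-1 + g)*0 = 0)
(z(-6)*(-113))*(-172) = (0*(-113))*(-172) = 0*(-172) = 0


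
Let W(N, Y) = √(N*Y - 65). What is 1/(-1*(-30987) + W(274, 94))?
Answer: 30987/960168478 - √25691/960168478 ≈ 3.2106e-5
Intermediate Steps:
W(N, Y) = √(-65 + N*Y)
1/(-1*(-30987) + W(274, 94)) = 1/(-1*(-30987) + √(-65 + 274*94)) = 1/(30987 + √(-65 + 25756)) = 1/(30987 + √25691)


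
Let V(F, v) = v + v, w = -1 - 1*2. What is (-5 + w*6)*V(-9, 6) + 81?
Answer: -195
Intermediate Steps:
w = -3 (w = -1 - 2 = -3)
V(F, v) = 2*v
(-5 + w*6)*V(-9, 6) + 81 = (-5 - 3*6)*(2*6) + 81 = (-5 - 18)*12 + 81 = -23*12 + 81 = -276 + 81 = -195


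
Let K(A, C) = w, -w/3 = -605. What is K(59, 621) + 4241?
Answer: 6056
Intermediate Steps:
w = 1815 (w = -3*(-605) = 1815)
K(A, C) = 1815
K(59, 621) + 4241 = 1815 + 4241 = 6056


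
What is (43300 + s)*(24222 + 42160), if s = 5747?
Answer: 3255837954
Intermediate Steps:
(43300 + s)*(24222 + 42160) = (43300 + 5747)*(24222 + 42160) = 49047*66382 = 3255837954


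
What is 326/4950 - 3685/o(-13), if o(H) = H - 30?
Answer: 9127384/106425 ≈ 85.764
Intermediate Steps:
o(H) = -30 + H
326/4950 - 3685/o(-13) = 326/4950 - 3685/(-30 - 13) = 326*(1/4950) - 3685/(-43) = 163/2475 - 3685*(-1/43) = 163/2475 + 3685/43 = 9127384/106425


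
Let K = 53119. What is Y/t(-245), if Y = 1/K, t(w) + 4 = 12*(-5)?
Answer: -1/3399616 ≈ -2.9415e-7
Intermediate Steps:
t(w) = -64 (t(w) = -4 + 12*(-5) = -4 - 60 = -64)
Y = 1/53119 ≈ 1.8826e-5
Y/t(-245) = (1/53119)/(-64) = (1/53119)*(-1/64) = -1/3399616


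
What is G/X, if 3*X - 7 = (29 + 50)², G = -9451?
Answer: -28353/6248 ≈ -4.5379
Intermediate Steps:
X = 6248/3 (X = 7/3 + (29 + 50)²/3 = 7/3 + (⅓)*79² = 7/3 + (⅓)*6241 = 7/3 + 6241/3 = 6248/3 ≈ 2082.7)
G/X = -9451/6248/3 = -9451*3/6248 = -28353/6248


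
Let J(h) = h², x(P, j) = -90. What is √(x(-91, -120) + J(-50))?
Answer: √2410 ≈ 49.092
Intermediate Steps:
√(x(-91, -120) + J(-50)) = √(-90 + (-50)²) = √(-90 + 2500) = √2410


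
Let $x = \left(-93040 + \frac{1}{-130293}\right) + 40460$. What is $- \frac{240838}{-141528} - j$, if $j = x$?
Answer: $\frac{161602040453897}{3073351284} \approx 52582.0$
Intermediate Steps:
$x = - \frac{6850805941}{130293}$ ($x = \left(-93040 - \frac{1}{130293}\right) + 40460 = - \frac{12122460721}{130293} + 40460 = - \frac{6850805941}{130293} \approx -52580.0$)
$j = - \frac{6850805941}{130293} \approx -52580.0$
$- \frac{240838}{-141528} - j = - \frac{240838}{-141528} - - \frac{6850805941}{130293} = \left(-240838\right) \left(- \frac{1}{141528}\right) + \frac{6850805941}{130293} = \frac{120419}{70764} + \frac{6850805941}{130293} = \frac{161602040453897}{3073351284}$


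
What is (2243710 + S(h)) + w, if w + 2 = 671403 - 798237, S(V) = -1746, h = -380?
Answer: 2115128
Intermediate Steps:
w = -126836 (w = -2 + (671403 - 798237) = -2 - 126834 = -126836)
(2243710 + S(h)) + w = (2243710 - 1746) - 126836 = 2241964 - 126836 = 2115128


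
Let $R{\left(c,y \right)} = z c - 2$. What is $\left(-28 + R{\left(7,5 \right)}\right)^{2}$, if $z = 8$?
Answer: $676$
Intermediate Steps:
$R{\left(c,y \right)} = -2 + 8 c$ ($R{\left(c,y \right)} = 8 c - 2 = -2 + 8 c$)
$\left(-28 + R{\left(7,5 \right)}\right)^{2} = \left(-28 + \left(-2 + 8 \cdot 7\right)\right)^{2} = \left(-28 + \left(-2 + 56\right)\right)^{2} = \left(-28 + 54\right)^{2} = 26^{2} = 676$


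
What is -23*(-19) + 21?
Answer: 458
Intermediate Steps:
-23*(-19) + 21 = 437 + 21 = 458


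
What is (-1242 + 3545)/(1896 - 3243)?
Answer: -2303/1347 ≈ -1.7097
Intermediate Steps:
(-1242 + 3545)/(1896 - 3243) = 2303/(-1347) = 2303*(-1/1347) = -2303/1347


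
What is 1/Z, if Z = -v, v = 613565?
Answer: -1/613565 ≈ -1.6298e-6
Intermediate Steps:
Z = -613565 (Z = -1*613565 = -613565)
1/Z = 1/(-613565) = -1/613565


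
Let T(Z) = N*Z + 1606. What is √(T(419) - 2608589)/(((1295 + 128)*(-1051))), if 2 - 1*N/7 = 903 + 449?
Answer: -I*√6566533/1495573 ≈ -0.0017134*I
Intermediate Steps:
N = -9450 (N = 14 - 7*(903 + 449) = 14 - 7*1352 = 14 - 9464 = -9450)
T(Z) = 1606 - 9450*Z (T(Z) = -9450*Z + 1606 = 1606 - 9450*Z)
√(T(419) - 2608589)/(((1295 + 128)*(-1051))) = √((1606 - 9450*419) - 2608589)/(((1295 + 128)*(-1051))) = √((1606 - 3959550) - 2608589)/((1423*(-1051))) = √(-3957944 - 2608589)/(-1495573) = √(-6566533)*(-1/1495573) = (I*√6566533)*(-1/1495573) = -I*√6566533/1495573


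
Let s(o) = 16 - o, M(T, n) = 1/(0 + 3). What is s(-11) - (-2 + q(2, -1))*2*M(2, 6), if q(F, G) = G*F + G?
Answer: 91/3 ≈ 30.333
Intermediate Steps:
q(F, G) = G + F*G (q(F, G) = F*G + G = G + F*G)
M(T, n) = 1/3
s(-11) - (-2 + q(2, -1))*2*M(2, 6) = (16 - 1*(-11)) - (-2 - (1 + 2))*2/3 = (16 + 11) - (-2 - 1*3)*2/3 = 27 - (-2 - 3)*2/3 = 27 - (-5*2)/3 = 27 - (-10)/3 = 27 - 1*(-10/3) = 27 + 10/3 = 91/3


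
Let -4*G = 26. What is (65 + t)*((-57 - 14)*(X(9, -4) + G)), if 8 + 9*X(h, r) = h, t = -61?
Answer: 16330/9 ≈ 1814.4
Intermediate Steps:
X(h, r) = -8/9 + h/9
G = -13/2 (G = -1/4*26 = -13/2 ≈ -6.5000)
(65 + t)*((-57 - 14)*(X(9, -4) + G)) = (65 - 61)*((-57 - 14)*((-8/9 + (1/9)*9) - 13/2)) = 4*(-71*((-8/9 + 1) - 13/2)) = 4*(-71*(1/9 - 13/2)) = 4*(-71*(-115/18)) = 4*(8165/18) = 16330/9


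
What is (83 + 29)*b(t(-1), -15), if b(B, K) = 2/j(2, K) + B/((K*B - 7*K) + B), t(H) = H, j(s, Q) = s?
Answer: 1888/17 ≈ 111.06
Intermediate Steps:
b(B, K) = 1 + B/(B - 7*K + B*K) (b(B, K) = 2/2 + B/((K*B - 7*K) + B) = 2*(½) + B/((B*K - 7*K) + B) = 1 + B/((-7*K + B*K) + B) = 1 + B/(B - 7*K + B*K))
(83 + 29)*b(t(-1), -15) = (83 + 29)*((-7*(-15) + 2*(-1) - 1*(-15))/(-1 - 7*(-15) - 1*(-15))) = 112*((105 - 2 + 15)/(-1 + 105 + 15)) = 112*(118/119) = 1888/17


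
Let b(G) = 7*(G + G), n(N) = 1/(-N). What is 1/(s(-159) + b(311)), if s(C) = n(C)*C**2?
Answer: 1/4513 ≈ 0.00022158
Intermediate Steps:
n(N) = -1/N
b(G) = 14*G (b(G) = 7*(2*G) = 14*G)
s(C) = -C (s(C) = (-1/C)*C**2 = -C)
1/(s(-159) + b(311)) = 1/(-1*(-159) + 14*311) = 1/(159 + 4354) = 1/4513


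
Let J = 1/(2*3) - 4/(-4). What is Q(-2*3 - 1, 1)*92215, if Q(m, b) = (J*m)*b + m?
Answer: -8391565/6 ≈ -1.3986e+6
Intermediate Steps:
J = 7/6 (J = 1/6 - 4*(-¼) = 1*(⅙) + 1 = ⅙ + 1 = 7/6 ≈ 1.1667)
Q(m, b) = m + 7*b*m/6 (Q(m, b) = (7*m/6)*b + m = 7*b*m/6 + m = m + 7*b*m/6)
Q(-2*3 - 1, 1)*92215 = ((-2*3 - 1)*(6 + 7*1)/6)*92215 = ((-6 - 1)*(6 + 7)/6)*92215 = ((⅙)*(-7)*13)*92215 = -91/6*92215 = -8391565/6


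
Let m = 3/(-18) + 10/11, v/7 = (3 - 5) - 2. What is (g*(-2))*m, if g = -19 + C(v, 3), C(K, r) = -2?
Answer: 343/11 ≈ 31.182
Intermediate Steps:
v = -28 (v = 7*((3 - 5) - 2) = 7*(-2 - 2) = 7*(-4) = -28)
m = 49/66 (m = 3*(-1/18) + 10*(1/11) = -⅙ + 10/11 = 49/66 ≈ 0.74242)
g = -21 (g = -19 - 2 = -21)
(g*(-2))*m = -21*(-2)*(49/66) = 42*(49/66) = 343/11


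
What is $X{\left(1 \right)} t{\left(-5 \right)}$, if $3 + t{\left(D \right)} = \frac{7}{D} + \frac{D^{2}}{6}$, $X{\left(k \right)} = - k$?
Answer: $\frac{7}{30} \approx 0.23333$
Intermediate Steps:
$t{\left(D \right)} = -3 + \frac{7}{D} + \frac{D^{2}}{6}$ ($t{\left(D \right)} = -3 + \left(\frac{7}{D} + \frac{D^{2}}{6}\right) = -3 + \frac{7}{D} + \frac{D^{2}}{6}$)
$X{\left(1 \right)} t{\left(-5 \right)} = \left(-1\right) 1 \left(-3 + \frac{7}{-5} + \frac{\left(-5\right)^{2}}{6}\right) = - (-3 + 7 \left(- \frac{1}{5}\right) + \frac{1}{6} \cdot 25) = - (-3 - \frac{7}{5} + \frac{25}{6}) = \left(-1\right) \left(- \frac{7}{30}\right) = \frac{7}{30}$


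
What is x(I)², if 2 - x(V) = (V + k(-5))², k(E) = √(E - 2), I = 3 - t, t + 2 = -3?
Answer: 1233 + 1760*I*√7 ≈ 1233.0 + 4656.5*I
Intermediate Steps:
t = -5 (t = -2 - 3 = -5)
I = 8 (I = 3 - 1*(-5) = 3 + 5 = 8)
k(E) = √(-2 + E)
x(V) = 2 - (V + I*√7)² (x(V) = 2 - (V + √(-2 - 5))² = 2 - (V + √(-7))² = 2 - (V + I*√7)²)
x(I)² = (2 - (8 + I*√7)²)²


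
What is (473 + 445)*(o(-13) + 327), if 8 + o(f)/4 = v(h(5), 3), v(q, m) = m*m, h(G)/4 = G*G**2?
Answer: 303858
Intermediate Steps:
h(G) = 4*G**3 (h(G) = 4*(G*G**2) = 4*G**3)
v(q, m) = m**2
o(f) = 4 (o(f) = -32 + 4*3**2 = -32 + 4*9 = -32 + 36 = 4)
(473 + 445)*(o(-13) + 327) = (473 + 445)*(4 + 327) = 918*331 = 303858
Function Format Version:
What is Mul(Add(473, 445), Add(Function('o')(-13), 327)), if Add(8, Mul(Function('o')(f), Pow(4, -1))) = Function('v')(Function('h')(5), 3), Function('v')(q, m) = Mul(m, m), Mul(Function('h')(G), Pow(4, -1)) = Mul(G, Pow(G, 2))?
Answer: 303858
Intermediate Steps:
Function('h')(G) = Mul(4, Pow(G, 3)) (Function('h')(G) = Mul(4, Mul(G, Pow(G, 2))) = Mul(4, Pow(G, 3)))
Function('v')(q, m) = Pow(m, 2)
Function('o')(f) = 4 (Function('o')(f) = Add(-32, Mul(4, Pow(3, 2))) = Add(-32, Mul(4, 9)) = Add(-32, 36) = 4)
Mul(Add(473, 445), Add(Function('o')(-13), 327)) = Mul(Add(473, 445), Add(4, 327)) = Mul(918, 331) = 303858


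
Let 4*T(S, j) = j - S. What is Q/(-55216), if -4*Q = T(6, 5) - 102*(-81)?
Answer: 4721/126208 ≈ 0.037407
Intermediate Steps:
T(S, j) = -S/4 + j/4 (T(S, j) = (j - S)/4 = -S/4 + j/4)
Q = -33047/16 (Q = -((-¼*6 + (¼)*5) - 102*(-81))/4 = -((-3/2 + 5/4) + 8262)/4 = -(-¼ + 8262)/4 = -¼*33047/4 = -33047/16 ≈ -2065.4)
Q/(-55216) = -33047/16/(-55216) = -33047/16*(-1/55216) = 4721/126208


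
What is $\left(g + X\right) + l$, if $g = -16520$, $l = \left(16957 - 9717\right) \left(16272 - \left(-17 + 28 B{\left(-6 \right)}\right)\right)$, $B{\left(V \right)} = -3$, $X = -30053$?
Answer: $118493947$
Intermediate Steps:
$l = 118540520$ ($l = \left(16957 - 9717\right) \left(16272 + \left(17 - -84\right)\right) = 7240 \left(16272 + \left(17 + 84\right)\right) = 7240 \left(16272 + 101\right) = 7240 \cdot 16373 = 118540520$)
$\left(g + X\right) + l = \left(-16520 - 30053\right) + 118540520 = -46573 + 118540520 = 118493947$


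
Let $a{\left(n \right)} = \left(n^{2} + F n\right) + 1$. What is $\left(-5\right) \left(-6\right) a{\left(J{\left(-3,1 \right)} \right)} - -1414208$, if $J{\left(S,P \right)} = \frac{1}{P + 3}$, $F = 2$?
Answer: $\frac{11314039}{8} \approx 1.4143 \cdot 10^{6}$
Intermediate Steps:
$J{\left(S,P \right)} = \frac{1}{3 + P}$
$a{\left(n \right)} = 1 + n^{2} + 2 n$ ($a{\left(n \right)} = \left(n^{2} + 2 n\right) + 1 = 1 + n^{2} + 2 n$)
$\left(-5\right) \left(-6\right) a{\left(J{\left(-3,1 \right)} \right)} - -1414208 = \left(-5\right) \left(-6\right) \left(1 + \left(\frac{1}{3 + 1}\right)^{2} + \frac{2}{3 + 1}\right) - -1414208 = 30 \left(1 + \left(\frac{1}{4}\right)^{2} + \frac{2}{4}\right) + 1414208 = 30 \left(1 + \left(\frac{1}{4}\right)^{2} + 2 \cdot \frac{1}{4}\right) + 1414208 = 30 \left(1 + \frac{1}{16} + \frac{1}{2}\right) + 1414208 = 30 \cdot \frac{25}{16} + 1414208 = \frac{375}{8} + 1414208 = \frac{11314039}{8}$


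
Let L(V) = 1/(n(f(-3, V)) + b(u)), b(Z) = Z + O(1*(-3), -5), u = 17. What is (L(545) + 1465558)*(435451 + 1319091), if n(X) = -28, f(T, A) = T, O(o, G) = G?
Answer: 20571063638217/8 ≈ 2.5714e+12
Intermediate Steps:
b(Z) = -5 + Z (b(Z) = Z - 5 = -5 + Z)
L(V) = -1/16 (L(V) = 1/(-28 + (-5 + 17)) = 1/(-28 + 12) = 1/(-16) = -1/16)
(L(545) + 1465558)*(435451 + 1319091) = (-1/16 + 1465558)*(435451 + 1319091) = (23448927/16)*1754542 = 20571063638217/8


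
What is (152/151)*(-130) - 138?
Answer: -40598/151 ≈ -268.86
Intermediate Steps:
(152/151)*(-130) - 138 = -19760/151 - 138 = -40598/151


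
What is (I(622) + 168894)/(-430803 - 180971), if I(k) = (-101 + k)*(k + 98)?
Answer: -272007/305887 ≈ -0.88924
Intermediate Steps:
I(k) = (-101 + k)*(98 + k)
(I(622) + 168894)/(-430803 - 180971) = ((-9898 + 622**2 - 3*622) + 168894)/(-430803 - 180971) = ((-9898 + 386884 - 1866) + 168894)/(-611774) = (375120 + 168894)*(-1/611774) = 544014*(-1/611774) = -272007/305887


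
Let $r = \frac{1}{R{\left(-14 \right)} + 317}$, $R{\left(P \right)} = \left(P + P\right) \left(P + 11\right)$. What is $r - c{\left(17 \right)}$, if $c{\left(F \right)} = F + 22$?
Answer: $- \frac{15638}{401} \approx -38.997$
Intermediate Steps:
$R{\left(P \right)} = 2 P \left(11 + P\right)$
$r = \frac{1}{401}$ ($r = \frac{1}{2 \left(-14\right) \left(11 - 14\right) + 317} = \frac{1}{2 \left(-14\right) \left(-3\right) + 317} = \frac{1}{84 + 317} = \frac{1}{401} \approx 0.0024938$)
$c{\left(F \right)} = 22 + F$
$r - c{\left(17 \right)} = \frac{1}{401} - \left(22 + 17\right) = \frac{1}{401} - 39 = - \frac{15638}{401}$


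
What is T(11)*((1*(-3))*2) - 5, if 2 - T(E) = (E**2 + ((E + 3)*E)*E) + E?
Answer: 10939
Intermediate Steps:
T(E) = 2 - E - E**2 - E**2*(3 + E) (T(E) = 2 - ((E**2 + ((E + 3)*E)*E) + E) = 2 - ((E**2 + ((3 + E)*E)*E) + E) = 2 - ((E**2 + (E*(3 + E))*E) + E) = 2 - ((E**2 + E**2*(3 + E)) + E) = 2 - (E + E**2 + E**2*(3 + E)) = 2 + (-E - E**2 - E**2*(3 + E)) = 2 - E - E**2 - E**2*(3 + E))
T(11)*((1*(-3))*2) - 5 = (2 - 1*11 - 1*11**3 - 4*11**2)*((1*(-3))*2) - 5 = (2 - 11 - 1*1331 - 4*121)*(-3*2) - 5 = (2 - 11 - 1331 - 484)*(-6) - 5 = -1824*(-6) - 5 = 10944 - 5 = 10939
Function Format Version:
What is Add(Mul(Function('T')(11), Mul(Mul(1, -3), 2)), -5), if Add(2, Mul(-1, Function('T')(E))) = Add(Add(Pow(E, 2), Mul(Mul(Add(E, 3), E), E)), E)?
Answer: 10939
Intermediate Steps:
Function('T')(E) = Add(2, Mul(-1, E), Mul(-1, Pow(E, 2)), Mul(-1, Pow(E, 2), Add(3, E))) (Function('T')(E) = Add(2, Mul(-1, Add(Add(Pow(E, 2), Mul(Mul(Add(E, 3), E), E)), E))) = Add(2, Mul(-1, Add(Add(Pow(E, 2), Mul(Mul(Add(3, E), E), E)), E))) = Add(2, Mul(-1, Add(Add(Pow(E, 2), Mul(Mul(E, Add(3, E)), E)), E))) = Add(2, Mul(-1, Add(Add(Pow(E, 2), Mul(Pow(E, 2), Add(3, E))), E))) = Add(2, Mul(-1, Add(E, Pow(E, 2), Mul(Pow(E, 2), Add(3, E))))) = Add(2, Add(Mul(-1, E), Mul(-1, Pow(E, 2)), Mul(-1, Pow(E, 2), Add(3, E)))) = Add(2, Mul(-1, E), Mul(-1, Pow(E, 2)), Mul(-1, Pow(E, 2), Add(3, E))))
Add(Mul(Function('T')(11), Mul(Mul(1, -3), 2)), -5) = Add(Mul(Add(2, Mul(-1, 11), Mul(-1, Pow(11, 3)), Mul(-4, Pow(11, 2))), Mul(Mul(1, -3), 2)), -5) = Add(Mul(Add(2, -11, Mul(-1, 1331), Mul(-4, 121)), Mul(-3, 2)), -5) = Add(Mul(Add(2, -11, -1331, -484), -6), -5) = Add(Mul(-1824, -6), -5) = Add(10944, -5) = 10939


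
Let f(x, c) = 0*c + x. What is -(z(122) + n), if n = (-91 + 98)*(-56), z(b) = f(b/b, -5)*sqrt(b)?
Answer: 392 - sqrt(122) ≈ 380.95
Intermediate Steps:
f(x, c) = x (f(x, c) = 0 + x = x)
z(b) = sqrt(b) (z(b) = (b/b)*sqrt(b) = 1*sqrt(b) = sqrt(b))
n = -392 (n = 7*(-56) = -392)
-(z(122) + n) = -(sqrt(122) - 392) = -(-392 + sqrt(122)) = 392 - sqrt(122)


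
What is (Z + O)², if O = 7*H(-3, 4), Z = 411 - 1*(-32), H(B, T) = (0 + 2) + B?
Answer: 190096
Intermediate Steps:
H(B, T) = 2 + B
Z = 443 (Z = 411 + 32 = 443)
O = -7 (O = 7*(2 - 3) = 7*(-1) = -7)
(Z + O)² = (443 - 7)² = 436² = 190096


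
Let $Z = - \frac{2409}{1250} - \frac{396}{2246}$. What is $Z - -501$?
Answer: $\frac{700325943}{1403750} \approx 498.9$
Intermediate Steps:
$Z = - \frac{2952807}{1403750}$ ($Z = \left(-2409\right) \frac{1}{1250} - \frac{198}{1123} = - \frac{2409}{1250} - \frac{198}{1123} = - \frac{2952807}{1403750} \approx -2.1035$)
$Z - -501 = - \frac{2952807}{1403750} - -501 = - \frac{2952807}{1403750} + 501 = \frac{700325943}{1403750}$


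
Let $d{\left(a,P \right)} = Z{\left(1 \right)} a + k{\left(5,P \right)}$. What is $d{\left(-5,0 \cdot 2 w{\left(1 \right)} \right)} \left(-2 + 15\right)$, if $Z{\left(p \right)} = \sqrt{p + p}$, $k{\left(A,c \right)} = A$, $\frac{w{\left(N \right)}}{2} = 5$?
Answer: $65 - 65 \sqrt{2} \approx -26.924$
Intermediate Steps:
$w{\left(N \right)} = 10$ ($w{\left(N \right)} = 2 \cdot 5 = 10$)
$Z{\left(p \right)} = \sqrt{2} \sqrt{p}$ ($Z{\left(p \right)} = \sqrt{2 p} = \sqrt{2} \sqrt{p}$)
$d{\left(a,P \right)} = 5 + a \sqrt{2}$ ($d{\left(a,P \right)} = \sqrt{2} \sqrt{1} a + 5 = \sqrt{2} \cdot 1 a + 5 = \sqrt{2} a + 5 = a \sqrt{2} + 5 = 5 + a \sqrt{2}$)
$d{\left(-5,0 \cdot 2 w{\left(1 \right)} \right)} \left(-2 + 15\right) = \left(5 - 5 \sqrt{2}\right) \left(-2 + 15\right) = \left(5 - 5 \sqrt{2}\right) 13 = 65 - 65 \sqrt{2}$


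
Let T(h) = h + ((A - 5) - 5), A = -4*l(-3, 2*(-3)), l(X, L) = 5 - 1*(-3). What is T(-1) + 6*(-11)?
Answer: -109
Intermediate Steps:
l(X, L) = 8 (l(X, L) = 5 + 3 = 8)
A = -32 (A = -4*8 = -32)
T(h) = -42 + h (T(h) = h + ((-32 - 5) - 5) = h + (-37 - 5) = h - 42 = -42 + h)
T(-1) + 6*(-11) = (-42 - 1) + 6*(-11) = -43 - 66 = -109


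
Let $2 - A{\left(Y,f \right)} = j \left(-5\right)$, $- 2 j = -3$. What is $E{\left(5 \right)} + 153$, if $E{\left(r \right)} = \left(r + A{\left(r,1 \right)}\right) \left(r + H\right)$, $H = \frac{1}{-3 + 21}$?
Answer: $\frac{8147}{36} \approx 226.31$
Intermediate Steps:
$j = \frac{3}{2}$ ($j = \left(- \frac{1}{2}\right) \left(-3\right) = \frac{3}{2} \approx 1.5$)
$A{\left(Y,f \right)} = \frac{19}{2}$ ($A{\left(Y,f \right)} = 2 - \frac{3}{2} \left(-5\right) = 2 - - \frac{15}{2} = 2 + \frac{15}{2} = \frac{19}{2}$)
$H = \frac{1}{18} \approx 0.055556$
$E{\left(r \right)} = \left(\frac{1}{18} + r\right) \left(\frac{19}{2} + r\right)$ ($E{\left(r \right)} = \left(r + \frac{19}{2}\right) \left(r + \frac{1}{18}\right) = \left(\frac{19}{2} + r\right) \left(\frac{1}{18} + r\right) = \left(\frac{1}{18} + r\right) \left(\frac{19}{2} + r\right)$)
$E{\left(5 \right)} + 153 = \left(\frac{19}{36} + 5^{2} + \frac{86}{9} \cdot 5\right) + 153 = \left(\frac{19}{36} + 25 + \frac{430}{9}\right) + 153 = \frac{2639}{36} + 153 = \frac{8147}{36}$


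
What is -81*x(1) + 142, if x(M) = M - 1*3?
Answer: 304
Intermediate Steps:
x(M) = -3 + M (x(M) = M - 3 = -3 + M)
-81*x(1) + 142 = -81*(-3 + 1) + 142 = -81*(-2) + 142 = 162 + 142 = 304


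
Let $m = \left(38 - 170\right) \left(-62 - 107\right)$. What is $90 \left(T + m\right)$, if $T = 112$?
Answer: $2017800$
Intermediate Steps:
$m = 22308$ ($m = \left(-132\right) \left(-169\right) = 22308$)
$90 \left(T + m\right) = 90 \left(112 + 22308\right) = 90 \cdot 22420 = 2017800$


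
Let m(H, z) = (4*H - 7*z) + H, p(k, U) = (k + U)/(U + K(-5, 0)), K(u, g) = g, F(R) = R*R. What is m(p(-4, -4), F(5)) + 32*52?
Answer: 1499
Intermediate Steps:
F(R) = R**2
p(k, U) = (U + k)/U (p(k, U) = (k + U)/(U + 0) = (U + k)/U)
m(H, z) = -7*z + 5*H (m(H, z) = (-7*z + 4*H) + H = -7*z + 5*H)
m(p(-4, -4), F(5)) + 32*52 = (-7*5**2 + 5*((-4 - 4)/(-4))) + 32*52 = (-7*25 + 5*(-1/4*(-8))) + 1664 = (-175 + 5*2) + 1664 = (-175 + 10) + 1664 = -165 + 1664 = 1499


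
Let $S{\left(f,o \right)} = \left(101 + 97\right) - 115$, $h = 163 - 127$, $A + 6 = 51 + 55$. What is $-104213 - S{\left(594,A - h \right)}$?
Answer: $-104296$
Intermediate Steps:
$A = 100$ ($A = -6 + \left(51 + 55\right) = -6 + 106 = 100$)
$h = 36$
$S{\left(f,o \right)} = 83$ ($S{\left(f,o \right)} = 198 - 115 = 83$)
$-104213 - S{\left(594,A - h \right)} = -104213 - 83 = -104296$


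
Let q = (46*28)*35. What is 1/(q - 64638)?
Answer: -1/19558 ≈ -5.1130e-5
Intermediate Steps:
q = 45080 (q = 1288*35 = 45080)
1/(q - 64638) = 1/(45080 - 64638) = 1/(-19558) = -1/19558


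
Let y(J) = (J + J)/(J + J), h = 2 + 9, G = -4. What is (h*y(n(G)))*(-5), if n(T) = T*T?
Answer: -55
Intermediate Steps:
h = 11
n(T) = T**2
y(J) = 1 (y(J) = (2*J)/((2*J)) = (2*J)*(1/(2*J)) = 1)
(h*y(n(G)))*(-5) = (11*1)*(-5) = 11*(-5) = -55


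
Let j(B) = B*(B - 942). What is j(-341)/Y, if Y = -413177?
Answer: -437503/413177 ≈ -1.0589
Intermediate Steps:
j(B) = B*(-942 + B)
j(-341)/Y = -341*(-942 - 341)/(-413177) = -341*(-1283)*(-1/413177) = 437503*(-1/413177) = -437503/413177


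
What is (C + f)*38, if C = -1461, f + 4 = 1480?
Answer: 570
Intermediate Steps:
f = 1476 (f = -4 + 1480 = 1476)
(C + f)*38 = (-1461 + 1476)*38 = 15*38 = 570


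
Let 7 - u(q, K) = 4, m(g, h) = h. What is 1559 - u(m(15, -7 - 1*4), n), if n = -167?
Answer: 1556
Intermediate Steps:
u(q, K) = 3 (u(q, K) = 7 - 1*4 = 7 - 4 = 3)
1559 - u(m(15, -7 - 1*4), n) = 1559 - 1*3 = 1559 - 3 = 1556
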